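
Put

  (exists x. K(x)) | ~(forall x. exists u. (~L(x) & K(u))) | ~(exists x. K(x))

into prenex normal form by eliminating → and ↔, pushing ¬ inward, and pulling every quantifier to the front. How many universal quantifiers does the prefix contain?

2

Push ¬ through the quantifiers and connectives to reach negation normal form:
  (exists x. K(x)) | (exists x. forall u. (L(x) | ~K(u))) | (forall x. ~K(x))
Standardize variables apart so no two quantifiers bind the same name: x↦b, x↦r.
  (exists x. K(x)) | (exists b. forall u. (L(b) | ~K(u))) | (forall r. ~K(r))
Extract every quantifier outward, since the variables are now distinct and don't occur free across branches:
  exists x. exists b. forall u. forall r. (K(x) | L(b) | ~K(u) | ~K(r))
The prefix is exists x exists b forall u forall r: 2 universal, 2 existential.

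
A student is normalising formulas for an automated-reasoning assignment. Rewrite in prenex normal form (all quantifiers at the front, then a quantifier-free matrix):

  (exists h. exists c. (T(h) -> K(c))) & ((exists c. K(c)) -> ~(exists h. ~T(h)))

Eliminate → and ↔ using ¬ and ∨.
  (exists h. exists c. (~T(h) | K(c))) & (~(exists c. K(c)) | ~(exists h. ~T(h)))
Push ¬ through the quantifiers and connectives to reach negation normal form:
  (exists h. exists c. (~T(h) | K(c))) & ((forall c. ~K(c)) | (forall h. T(h)))
Rename bound variables to avoid capture: c↦v, h↦s.
  (exists h. exists c. (~T(h) | K(c))) & ((forall v. ~K(v)) | (forall s. T(s)))
Finally move all quantifiers to the prefix:
  exists h. exists c. forall v. forall s. ((~T(h) | K(c)) & (~K(v) | T(s)))

exists h. exists c. forall v. forall s. ((~T(h) | K(c)) & (~K(v) | T(s)))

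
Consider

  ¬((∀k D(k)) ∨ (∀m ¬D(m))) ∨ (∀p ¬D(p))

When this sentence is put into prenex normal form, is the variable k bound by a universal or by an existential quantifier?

Move each ¬ inward, flipping quantifiers it crosses:
  (∃k ¬D(k)) ∧ (∃m D(m)) ∨ (∀p ¬D(p))
Extract every quantifier outward, since the variables are now distinct and don't occur free across branches:
  ∃k ∃m ∀p (¬D(k) ∧ D(m) ∨ ¬D(p))
The quantifier ∀k sits under an odd number of negations, so it flips to ∃k.

existential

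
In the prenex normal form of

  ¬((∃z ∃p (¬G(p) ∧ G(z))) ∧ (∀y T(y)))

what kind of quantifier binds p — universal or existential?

universal

Move each ¬ inward, flipping quantifiers it crosses:
  (∀z ∀p (G(p) ∨ ¬G(z))) ∨ (∃y ¬T(y))
All bound variables are already distinct, so no renaming is needed.
Finally move all quantifiers to the prefix:
  ∀z ∀p ∃y (G(p) ∨ ¬G(z) ∨ ¬T(y))
The quantifier ∃p sits under an odd number of negations, so it flips to ∀p.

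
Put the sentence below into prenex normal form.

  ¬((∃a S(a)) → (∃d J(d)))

∃a ∀d (S(a) ∧ ¬J(d))

Eliminate → and ↔ using ¬ and ∨.
  ¬(¬(∃a S(a)) ∨ (∃d J(d)))
Move each ¬ inward, flipping quantifiers it crosses:
  (∃a S(a)) ∧ (∀d ¬J(d))
All bound variables are already distinct, so no renaming is needed.
Pull the quantifiers to the front (each side's bound variable is not free in the other side):
  ∃a ∀d (S(a) ∧ ¬J(d))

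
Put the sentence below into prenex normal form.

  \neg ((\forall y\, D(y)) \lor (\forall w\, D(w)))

\exists y\, \exists w\, (\neg D(y) \land \neg D(w))

Push ¬ through the quantifiers and connectives to reach negation normal form:
  (\exists y\, \neg D(y)) \land (\exists w\, \neg D(w))
Pull the quantifiers to the front (each side's bound variable is not free in the other side):
  \exists y\, \exists w\, (\neg D(y) \land \neg D(w))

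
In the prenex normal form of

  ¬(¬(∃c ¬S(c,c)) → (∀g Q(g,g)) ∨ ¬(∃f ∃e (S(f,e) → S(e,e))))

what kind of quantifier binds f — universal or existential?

existential

Eliminate → and ↔ using ¬ and ∨.
  ¬(¬¬(∃c ¬S(c,c)) ∨ (∀g Q(g,g)) ∨ ¬(∃f ∃e (¬S(f,e) ∨ S(e,e))))
Push ¬ through the quantifiers and connectives to reach negation normal form:
  (∀c S(c,c)) ∧ (∃g ¬Q(g,g)) ∧ (∃f ∃e (¬S(f,e) ∨ S(e,e)))
All bound variables are already distinct, so no renaming is needed.
Extract every quantifier outward, since the variables are now distinct and don't occur free across branches:
  ∀c ∃g ∃f ∃e (S(c,c) ∧ ¬Q(g,g) ∧ (¬S(f,e) ∨ S(e,e)))
The quantifier ∃f sits under an even number of negations (counting the antecedent side of each →), so it remains existential.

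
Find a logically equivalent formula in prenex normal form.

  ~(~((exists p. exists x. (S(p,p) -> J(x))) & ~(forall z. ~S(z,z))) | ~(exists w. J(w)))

Rewrite implications/biconditionals: A → B as ¬A ∨ B.
  ~(~((exists p. exists x. (~S(p,p) | J(x))) & ~(forall z. ~S(z,z))) | ~(exists w. J(w)))
Push ¬ through the quantifiers and connectives to reach negation normal form:
  (exists p. exists x. (~S(p,p) | J(x))) & (exists z. S(z,z)) & (exists w. J(w))
All bound variables are already distinct, so no renaming is needed.
Finally move all quantifiers to the prefix:
  exists p. exists x. exists z. exists w. ((~S(p,p) | J(x)) & S(z,z) & J(w))

exists p. exists x. exists z. exists w. ((~S(p,p) | J(x)) & S(z,z) & J(w))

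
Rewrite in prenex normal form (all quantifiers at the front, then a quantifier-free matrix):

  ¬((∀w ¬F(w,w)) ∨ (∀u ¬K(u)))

∃w ∃u (F(w,w) ∧ K(u))

Drive negations inward (¬∀x A ≡ ∃x ¬A, ¬∃x A ≡ ∀x ¬A, De Morgan for ∧/∨):
  (∃w F(w,w)) ∧ (∃u K(u))
All bound variables are already distinct, so no renaming is needed.
Extract every quantifier outward, since the variables are now distinct and don't occur free across branches:
  ∃w ∃u (F(w,w) ∧ K(u))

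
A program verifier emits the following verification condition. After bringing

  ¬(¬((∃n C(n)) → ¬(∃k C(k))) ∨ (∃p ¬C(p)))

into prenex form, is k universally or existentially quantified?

universal

Eliminate → and ↔ using ¬ and ∨.
  ¬(¬(¬(∃n C(n)) ∨ ¬(∃k C(k))) ∨ (∃p ¬C(p)))
Drive negations inward (¬∀x A ≡ ∃x ¬A, ¬∃x A ≡ ∀x ¬A, De Morgan for ∧/∨):
  ((∀n ¬C(n)) ∨ (∀k ¬C(k))) ∧ (∀p C(p))
All bound variables are already distinct, so no renaming is needed.
Finally move all quantifiers to the prefix:
  ∀n ∀k ∀p ((¬C(n) ∨ ¬C(k)) ∧ C(p))
The quantifier ∃k sits under an odd number of negations (counting the antecedent side of each →), so it flips to ∀k.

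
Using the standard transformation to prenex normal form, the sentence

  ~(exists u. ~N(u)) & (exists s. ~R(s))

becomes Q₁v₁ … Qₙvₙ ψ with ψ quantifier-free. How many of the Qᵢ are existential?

1

Move each ¬ inward, flipping quantifiers it crosses:
  (forall u. N(u)) & (exists s. ~R(s))
All bound variables are already distinct, so no renaming is needed.
Extract every quantifier outward, since the variables are now distinct and don't occur free across branches:
  forall u. exists s. (N(u) & ~R(s))
The prefix is forall u exists s: 1 universal, 1 existential.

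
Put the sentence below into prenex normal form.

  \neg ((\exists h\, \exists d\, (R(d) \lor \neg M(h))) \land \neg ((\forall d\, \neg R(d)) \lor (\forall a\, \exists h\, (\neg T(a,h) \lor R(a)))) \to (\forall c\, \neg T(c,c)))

First replace A → B with ¬A ∨ B.
  \neg (\neg ((\exists h\, \exists d\, (R(d) \lor \neg M(h))) \land \neg ((\forall d\, \neg R(d)) \lor (\forall a\, \exists h\, (\neg T(a,h) \lor R(a))))) \lor (\forall c\, \neg T(c,c)))
Drive negations inward (¬∀x A ≡ ∃x ¬A, ¬∃x A ≡ ∀x ¬A, De Morgan for ∧/∨):
  (\exists h\, \exists d\, (R(d) \lor \neg M(h))) \land (\exists d\, R(d)) \land (\exists a\, \forall h\, (T(a,h) \land \neg R(a))) \land (\exists c\, T(c,c))
Standardize variables apart so no two quantifiers bind the same name: d↦q, h↦w1.
  (\exists h\, \exists d\, (R(d) \lor \neg M(h))) \land (\exists q\, R(q)) \land (\exists a\, \forall w1\, (T(a,w1) \land \neg R(a))) \land (\exists c\, T(c,c))
Finally move all quantifiers to the prefix:
  \exists h\, \exists d\, \exists q\, \exists a\, \forall w1\, \exists c\, ((R(d) \lor \neg M(h)) \land R(q) \land T(a,w1) \land \neg R(a) \land T(c,c))

\exists h\, \exists d\, \exists q\, \exists a\, \forall w1\, \exists c\, ((R(d) \lor \neg M(h)) \land R(q) \land T(a,w1) \land \neg R(a) \land T(c,c))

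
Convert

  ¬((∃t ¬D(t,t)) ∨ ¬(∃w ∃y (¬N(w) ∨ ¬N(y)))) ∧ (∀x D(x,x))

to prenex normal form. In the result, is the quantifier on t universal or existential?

Drive negations inward (¬∀x A ≡ ∃x ¬A, ¬∃x A ≡ ∀x ¬A, De Morgan for ∧/∨):
  (∀t D(t,t)) ∧ (∃w ∃y (¬N(w) ∨ ¬N(y))) ∧ (∀x D(x,x))
All bound variables are already distinct, so no renaming is needed.
Finally move all quantifiers to the prefix:
  ∀t ∃w ∃y ∀x (D(t,t) ∧ (¬N(w) ∨ ¬N(y)) ∧ D(x,x))
The quantifier ∃t sits under an odd number of negations, so it flips to ∀t.

universal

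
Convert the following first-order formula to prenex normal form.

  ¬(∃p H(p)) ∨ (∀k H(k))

∀p ∀k (¬H(p) ∨ H(k))

Push ¬ through the quantifiers and connectives to reach negation normal form:
  (∀p ¬H(p)) ∨ (∀k H(k))
Finally move all quantifiers to the prefix:
  ∀p ∀k (¬H(p) ∨ H(k))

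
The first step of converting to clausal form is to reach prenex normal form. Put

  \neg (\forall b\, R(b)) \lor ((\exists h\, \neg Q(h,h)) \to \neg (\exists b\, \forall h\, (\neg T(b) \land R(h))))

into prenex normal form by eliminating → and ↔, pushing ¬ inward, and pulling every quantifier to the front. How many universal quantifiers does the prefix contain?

Rewrite implications/biconditionals: A → B as ¬A ∨ B.
  \neg (\forall b\, R(b)) \lor \neg (\exists h\, \neg Q(h,h)) \lor \neg (\exists b\, \forall h\, (\neg T(b) \land R(h)))
Push ¬ through the quantifiers and connectives to reach negation normal form:
  (\exists b\, \neg R(b)) \lor (\forall h\, Q(h,h)) \lor (\forall b\, \exists h\, (T(b) \lor \neg R(h)))
Standardize variables apart so no two quantifiers bind the same name: b↦u1, h↦v1.
  (\exists b\, \neg R(b)) \lor (\forall h\, Q(h,h)) \lor (\forall u1\, \exists v1\, (T(u1) \lor \neg R(v1)))
Pull the quantifiers to the front (each side's bound variable is not free in the other side):
  \exists b\, \forall h\, \forall u1\, \exists v1\, (\neg R(b) \lor Q(h,h) \lor T(u1) \lor \neg R(v1))
The prefix is \exists b \forall h \forall u1 \exists v1: 2 universal, 2 existential.

2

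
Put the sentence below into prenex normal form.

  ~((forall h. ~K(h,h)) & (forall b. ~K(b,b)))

exists h. exists b. (K(h,h) | K(b,b))

Move each ¬ inward, flipping quantifiers it crosses:
  (exists h. K(h,h)) | (exists b. K(b,b))
All bound variables are already distinct, so no renaming is needed.
Pull the quantifiers to the front (each side's bound variable is not free in the other side):
  exists h. exists b. (K(h,h) | K(b,b))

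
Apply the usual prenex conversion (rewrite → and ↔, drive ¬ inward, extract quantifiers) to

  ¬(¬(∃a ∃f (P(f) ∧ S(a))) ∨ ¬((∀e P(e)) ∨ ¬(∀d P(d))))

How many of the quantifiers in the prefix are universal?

Drive negations inward (¬∀x A ≡ ∃x ¬A, ¬∃x A ≡ ∀x ¬A, De Morgan for ∧/∨):
  (∃a ∃f (P(f) ∧ S(a))) ∧ ((∀e P(e)) ∨ (∃d ¬P(d)))
All bound variables are already distinct, so no renaming is needed.
Finally move all quantifiers to the prefix:
  ∃a ∃f ∀e ∃d (P(f) ∧ S(a) ∧ (P(e) ∨ ¬P(d)))
The prefix is ∃a ∃f ∀e ∃d: 1 universal, 3 existential.

1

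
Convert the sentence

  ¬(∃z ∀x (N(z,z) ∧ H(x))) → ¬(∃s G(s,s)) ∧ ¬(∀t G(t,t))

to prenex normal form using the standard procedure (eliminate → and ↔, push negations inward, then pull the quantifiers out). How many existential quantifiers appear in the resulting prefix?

2

First replace A → B with ¬A ∨ B.
  ¬¬(∃z ∀x (N(z,z) ∧ H(x))) ∨ ¬(∃s G(s,s)) ∧ ¬(∀t G(t,t))
Drive negations inward (¬∀x A ≡ ∃x ¬A, ¬∃x A ≡ ∀x ¬A, De Morgan for ∧/∨):
  (∃z ∀x (N(z,z) ∧ H(x))) ∨ (∀s ¬G(s,s)) ∧ (∃t ¬G(t,t))
All bound variables are already distinct, so no renaming is needed.
Extract every quantifier outward, since the variables are now distinct and don't occur free across branches:
  ∃z ∀x ∀s ∃t (N(z,z) ∧ H(x) ∨ ¬G(s,s) ∧ ¬G(t,t))
The prefix is ∃z ∀x ∀s ∃t: 2 universal, 2 existential.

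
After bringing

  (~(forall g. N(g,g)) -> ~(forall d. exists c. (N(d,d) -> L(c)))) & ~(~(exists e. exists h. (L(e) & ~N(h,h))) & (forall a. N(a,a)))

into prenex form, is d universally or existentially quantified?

existential

Rewrite implications/biconditionals: A → B as ¬A ∨ B.
  (~~(forall g. N(g,g)) | ~(forall d. exists c. (~N(d,d) | L(c)))) & ~(~(exists e. exists h. (L(e) & ~N(h,h))) & (forall a. N(a,a)))
Push ¬ through the quantifiers and connectives to reach negation normal form:
  ((forall g. N(g,g)) | (exists d. forall c. (N(d,d) & ~L(c)))) & ((exists e. exists h. (L(e) & ~N(h,h))) | (exists a. ~N(a,a)))
All bound variables are already distinct, so no renaming is needed.
Extract every quantifier outward, since the variables are now distinct and don't occur free across branches:
  forall g. exists d. forall c. exists e. exists h. exists a. ((N(g,g) | N(d,d) & ~L(c)) & (L(e) & ~N(h,h) | ~N(a,a)))
The quantifier forall d sits under an odd number of negations (counting the antecedent side of each →), so it flips to exists d.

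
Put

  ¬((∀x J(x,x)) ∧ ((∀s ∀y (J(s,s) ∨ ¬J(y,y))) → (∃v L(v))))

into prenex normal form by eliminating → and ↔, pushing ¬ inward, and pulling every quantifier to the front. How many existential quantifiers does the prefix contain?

First replace A → B with ¬A ∨ B.
  ¬((∀x J(x,x)) ∧ (¬(∀s ∀y (J(s,s) ∨ ¬J(y,y))) ∨ (∃v L(v))))
Move each ¬ inward, flipping quantifiers it crosses:
  (∃x ¬J(x,x)) ∨ (∀s ∀y (J(s,s) ∨ ¬J(y,y))) ∧ (∀v ¬L(v))
All bound variables are already distinct, so no renaming is needed.
Extract every quantifier outward, since the variables are now distinct and don't occur free across branches:
  ∃x ∀s ∀y ∀v (¬J(x,x) ∨ (J(s,s) ∨ ¬J(y,y)) ∧ ¬L(v))
The prefix is ∃x ∀s ∀y ∀v: 3 universal, 1 existential.

1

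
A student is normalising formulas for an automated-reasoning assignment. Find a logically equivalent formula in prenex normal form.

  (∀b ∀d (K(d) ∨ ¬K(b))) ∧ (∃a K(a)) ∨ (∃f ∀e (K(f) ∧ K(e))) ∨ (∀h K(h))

All bound variables are already distinct, so no renaming is needed.
Finally move all quantifiers to the prefix:
  ∀b ∀d ∃a ∃f ∀e ∀h ((K(d) ∨ ¬K(b)) ∧ K(a) ∨ K(f) ∧ K(e) ∨ K(h))

∀b ∀d ∃a ∃f ∀e ∀h ((K(d) ∨ ¬K(b)) ∧ K(a) ∨ K(f) ∧ K(e) ∨ K(h))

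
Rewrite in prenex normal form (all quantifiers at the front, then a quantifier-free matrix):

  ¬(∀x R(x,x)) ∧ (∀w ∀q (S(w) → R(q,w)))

First replace A → B with ¬A ∨ B.
  ¬(∀x R(x,x)) ∧ (∀w ∀q (¬S(w) ∨ R(q,w)))
Move each ¬ inward, flipping quantifiers it crosses:
  (∃x ¬R(x,x)) ∧ (∀w ∀q (¬S(w) ∨ R(q,w)))
Extract every quantifier outward, since the variables are now distinct and don't occur free across branches:
  ∃x ∀w ∀q (¬R(x,x) ∧ (¬S(w) ∨ R(q,w)))

∃x ∀w ∀q (¬R(x,x) ∧ (¬S(w) ∨ R(q,w)))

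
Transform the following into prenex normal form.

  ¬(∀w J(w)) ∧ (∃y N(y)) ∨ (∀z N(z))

Move each ¬ inward, flipping quantifiers it crosses:
  (∃w ¬J(w)) ∧ (∃y N(y)) ∨ (∀z N(z))
All bound variables are already distinct, so no renaming is needed.
Finally move all quantifiers to the prefix:
  ∃w ∃y ∀z (¬J(w) ∧ N(y) ∨ N(z))

∃w ∃y ∀z (¬J(w) ∧ N(y) ∨ N(z))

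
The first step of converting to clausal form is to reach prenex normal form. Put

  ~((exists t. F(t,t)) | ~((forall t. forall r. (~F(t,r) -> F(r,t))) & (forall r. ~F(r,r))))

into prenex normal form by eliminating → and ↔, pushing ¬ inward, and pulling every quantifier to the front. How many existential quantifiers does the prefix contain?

Rewrite implications/biconditionals: A → B as ¬A ∨ B.
  ~((exists t. F(t,t)) | ~((forall t. forall r. (~~F(t,r) | F(r,t))) & (forall r. ~F(r,r))))
Move each ¬ inward, flipping quantifiers it crosses:
  (forall t. ~F(t,t)) & (forall t. forall r. (F(t,r) | F(r,t))) & (forall r. ~F(r,r))
Give each quantifier a distinct variable: t↦v, r↦u1.
  (forall t. ~F(t,t)) & (forall v. forall r. (F(v,r) | F(r,v))) & (forall u1. ~F(u1,u1))
Extract every quantifier outward, since the variables are now distinct and don't occur free across branches:
  forall t. forall v. forall r. forall u1. (~F(t,t) & (F(v,r) | F(r,v)) & ~F(u1,u1))
The prefix is forall t forall v forall r forall u1: 4 universal, 0 existential.

0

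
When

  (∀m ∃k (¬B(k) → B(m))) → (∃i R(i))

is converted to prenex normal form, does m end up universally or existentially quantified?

existential

Rewrite implications/biconditionals: A → B as ¬A ∨ B.
  ¬(∀m ∃k (¬¬B(k) ∨ B(m))) ∨ (∃i R(i))
Drive negations inward (¬∀x A ≡ ∃x ¬A, ¬∃x A ≡ ∀x ¬A, De Morgan for ∧/∨):
  (∃m ∀k (¬B(k) ∧ ¬B(m))) ∨ (∃i R(i))
Extract every quantifier outward, since the variables are now distinct and don't occur free across branches:
  ∃m ∀k ∃i (¬B(k) ∧ ¬B(m) ∨ R(i))
The quantifier ∀m sits under an odd number of negations (counting the antecedent side of each →), so it flips to ∃m.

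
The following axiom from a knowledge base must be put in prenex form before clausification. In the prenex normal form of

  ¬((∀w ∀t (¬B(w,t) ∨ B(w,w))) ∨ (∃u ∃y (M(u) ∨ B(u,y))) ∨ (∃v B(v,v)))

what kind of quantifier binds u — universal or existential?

Push ¬ through the quantifiers and connectives to reach negation normal form:
  (∃w ∃t (B(w,t) ∧ ¬B(w,w))) ∧ (∀u ∀y (¬M(u) ∧ ¬B(u,y))) ∧ (∀v ¬B(v,v))
Extract every quantifier outward, since the variables are now distinct and don't occur free across branches:
  ∃w ∃t ∀u ∀y ∀v (B(w,t) ∧ ¬B(w,w) ∧ ¬M(u) ∧ ¬B(u,y) ∧ ¬B(v,v))
The quantifier ∃u sits under an odd number of negations, so it flips to ∀u.

universal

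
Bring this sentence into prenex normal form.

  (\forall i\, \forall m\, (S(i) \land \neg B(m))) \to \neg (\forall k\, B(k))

\exists i\, \exists m\, \exists k\, (\neg S(i) \lor B(m) \lor \neg B(k))

First replace A → B with ¬A ∨ B.
  \neg (\forall i\, \forall m\, (S(i) \land \neg B(m))) \lor \neg (\forall k\, B(k))
Move each ¬ inward, flipping quantifiers it crosses:
  (\exists i\, \exists m\, (\neg S(i) \lor B(m))) \lor (\exists k\, \neg B(k))
All bound variables are already distinct, so no renaming is needed.
Finally move all quantifiers to the prefix:
  \exists i\, \exists m\, \exists k\, (\neg S(i) \lor B(m) \lor \neg B(k))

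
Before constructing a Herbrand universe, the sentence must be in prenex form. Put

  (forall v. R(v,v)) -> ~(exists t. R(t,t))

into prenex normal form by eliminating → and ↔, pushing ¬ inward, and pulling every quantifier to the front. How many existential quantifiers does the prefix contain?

Eliminate → and ↔ using ¬ and ∨.
  ~(forall v. R(v,v)) | ~(exists t. R(t,t))
Move each ¬ inward, flipping quantifiers it crosses:
  (exists v. ~R(v,v)) | (forall t. ~R(t,t))
Extract every quantifier outward, since the variables are now distinct and don't occur free across branches:
  exists v. forall t. (~R(v,v) | ~R(t,t))
The prefix is exists v forall t: 1 universal, 1 existential.

1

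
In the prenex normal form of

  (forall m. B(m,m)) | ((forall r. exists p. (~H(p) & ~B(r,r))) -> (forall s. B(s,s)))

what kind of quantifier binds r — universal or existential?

existential

First replace A → B with ¬A ∨ B.
  (forall m. B(m,m)) | ~(forall r. exists p. (~H(p) & ~B(r,r))) | (forall s. B(s,s))
Move each ¬ inward, flipping quantifiers it crosses:
  (forall m. B(m,m)) | (exists r. forall p. (H(p) | B(r,r))) | (forall s. B(s,s))
Finally move all quantifiers to the prefix:
  forall m. exists r. forall p. forall s. (B(m,m) | H(p) | B(r,r) | B(s,s))
The quantifier forall r sits under an odd number of negations (counting the antecedent side of each →), so it flips to exists r.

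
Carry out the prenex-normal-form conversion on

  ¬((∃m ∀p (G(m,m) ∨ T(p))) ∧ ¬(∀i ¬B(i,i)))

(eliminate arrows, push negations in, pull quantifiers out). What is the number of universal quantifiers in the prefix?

2

Drive negations inward (¬∀x A ≡ ∃x ¬A, ¬∃x A ≡ ∀x ¬A, De Morgan for ∧/∨):
  (∀m ∃p (¬G(m,m) ∧ ¬T(p))) ∨ (∀i ¬B(i,i))
Extract every quantifier outward, since the variables are now distinct and don't occur free across branches:
  ∀m ∃p ∀i (¬G(m,m) ∧ ¬T(p) ∨ ¬B(i,i))
The prefix is ∀m ∃p ∀i: 2 universal, 1 existential.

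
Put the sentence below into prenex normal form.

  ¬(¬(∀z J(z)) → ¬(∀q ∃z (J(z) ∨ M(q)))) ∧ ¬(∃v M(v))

∃z ∀q ∃s ∀v (¬J(z) ∧ (J(s) ∨ M(q)) ∧ ¬M(v))

Rewrite implications/biconditionals: A → B as ¬A ∨ B.
  ¬(¬¬(∀z J(z)) ∨ ¬(∀q ∃z (J(z) ∨ M(q)))) ∧ ¬(∃v M(v))
Drive negations inward (¬∀x A ≡ ∃x ¬A, ¬∃x A ≡ ∀x ¬A, De Morgan for ∧/∨):
  (∃z ¬J(z)) ∧ (∀q ∃z (J(z) ∨ M(q))) ∧ (∀v ¬M(v))
Rename bound variables to avoid capture: z↦s.
  (∃z ¬J(z)) ∧ (∀q ∃s (J(s) ∨ M(q))) ∧ (∀v ¬M(v))
Finally move all quantifiers to the prefix:
  ∃z ∀q ∃s ∀v (¬J(z) ∧ (J(s) ∨ M(q)) ∧ ¬M(v))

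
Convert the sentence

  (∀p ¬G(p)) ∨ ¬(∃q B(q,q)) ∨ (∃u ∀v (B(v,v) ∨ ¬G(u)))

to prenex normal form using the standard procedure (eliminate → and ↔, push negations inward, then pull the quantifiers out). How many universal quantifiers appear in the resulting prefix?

3

Drive negations inward (¬∀x A ≡ ∃x ¬A, ¬∃x A ≡ ∀x ¬A, De Morgan for ∧/∨):
  (∀p ¬G(p)) ∨ (∀q ¬B(q,q)) ∨ (∃u ∀v (B(v,v) ∨ ¬G(u)))
Pull the quantifiers to the front (each side's bound variable is not free in the other side):
  ∀p ∀q ∃u ∀v (¬G(p) ∨ ¬B(q,q) ∨ B(v,v) ∨ ¬G(u))
The prefix is ∀p ∀q ∃u ∀v: 3 universal, 1 existential.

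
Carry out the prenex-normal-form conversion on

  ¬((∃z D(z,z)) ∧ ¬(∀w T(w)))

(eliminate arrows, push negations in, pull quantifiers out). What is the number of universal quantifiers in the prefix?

Drive negations inward (¬∀x A ≡ ∃x ¬A, ¬∃x A ≡ ∀x ¬A, De Morgan for ∧/∨):
  (∀z ¬D(z,z)) ∨ (∀w T(w))
All bound variables are already distinct, so no renaming is needed.
Extract every quantifier outward, since the variables are now distinct and don't occur free across branches:
  ∀z ∀w (¬D(z,z) ∨ T(w))
The prefix is ∀z ∀w: 2 universal, 0 existential.

2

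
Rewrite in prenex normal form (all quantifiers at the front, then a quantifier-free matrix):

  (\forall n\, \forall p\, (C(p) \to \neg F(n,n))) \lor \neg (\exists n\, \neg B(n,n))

Rewrite implications/biconditionals: A → B as ¬A ∨ B.
  (\forall n\, \forall p\, (\neg C(p) \lor \neg F(n,n))) \lor \neg (\exists n\, \neg B(n,n))
Drive negations inward (¬∀x A ≡ ∃x ¬A, ¬∃x A ≡ ∀x ¬A, De Morgan for ∧/∨):
  (\forall n\, \forall p\, (\neg C(p) \lor \neg F(n,n))) \lor (\forall n\, B(n,n))
Rename bound variables to avoid capture: n↦z.
  (\forall n\, \forall p\, (\neg C(p) \lor \neg F(n,n))) \lor (\forall z\, B(z,z))
Finally move all quantifiers to the prefix:
  \forall n\, \forall p\, \forall z\, (\neg C(p) \lor \neg F(n,n) \lor B(z,z))

\forall n\, \forall p\, \forall z\, (\neg C(p) \lor \neg F(n,n) \lor B(z,z))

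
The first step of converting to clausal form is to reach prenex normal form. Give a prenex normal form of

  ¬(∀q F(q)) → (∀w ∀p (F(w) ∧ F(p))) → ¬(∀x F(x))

First replace A → B with ¬A ∨ B.
  ¬¬(∀q F(q)) ∨ ¬(∀w ∀p (F(w) ∧ F(p))) ∨ ¬(∀x F(x))
Move each ¬ inward, flipping quantifiers it crosses:
  (∀q F(q)) ∨ (∃w ∃p (¬F(w) ∨ ¬F(p))) ∨ (∃x ¬F(x))
Pull the quantifiers to the front (each side's bound variable is not free in the other side):
  ∀q ∃w ∃p ∃x (F(q) ∨ ¬F(w) ∨ ¬F(p) ∨ ¬F(x))

∀q ∃w ∃p ∃x (F(q) ∨ ¬F(w) ∨ ¬F(p) ∨ ¬F(x))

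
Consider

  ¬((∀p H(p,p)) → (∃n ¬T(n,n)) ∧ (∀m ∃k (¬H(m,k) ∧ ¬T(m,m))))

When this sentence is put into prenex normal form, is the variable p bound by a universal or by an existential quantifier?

Eliminate → and ↔ using ¬ and ∨.
  ¬(¬(∀p H(p,p)) ∨ (∃n ¬T(n,n)) ∧ (∀m ∃k (¬H(m,k) ∧ ¬T(m,m))))
Move each ¬ inward, flipping quantifiers it crosses:
  (∀p H(p,p)) ∧ ((∀n T(n,n)) ∨ (∃m ∀k (H(m,k) ∨ T(m,m))))
All bound variables are already distinct, so no renaming is needed.
Extract every quantifier outward, since the variables are now distinct and don't occur free across branches:
  ∀p ∀n ∃m ∀k (H(p,p) ∧ (T(n,n) ∨ H(m,k) ∨ T(m,m)))
The quantifier ∀p sits under an even number of negations (counting the antecedent side of each →), so it remains universal.

universal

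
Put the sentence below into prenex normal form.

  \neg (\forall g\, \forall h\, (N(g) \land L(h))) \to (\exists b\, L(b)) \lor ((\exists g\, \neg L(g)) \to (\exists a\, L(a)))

\forall g\, \forall h\, \exists b\, \forall u\, \exists a\, (N(g) \land L(h) \lor L(b) \lor L(u) \lor L(a))

Rewrite implications/biconditionals: A → B as ¬A ∨ B.
  \neg \neg (\forall g\, \forall h\, (N(g) \land L(h))) \lor (\exists b\, L(b)) \lor \neg (\exists g\, \neg L(g)) \lor (\exists a\, L(a))
Move each ¬ inward, flipping quantifiers it crosses:
  (\forall g\, \forall h\, (N(g) \land L(h))) \lor (\exists b\, L(b)) \lor (\forall g\, L(g)) \lor (\exists a\, L(a))
Standardize variables apart so no two quantifiers bind the same name: g↦u.
  (\forall g\, \forall h\, (N(g) \land L(h))) \lor (\exists b\, L(b)) \lor (\forall u\, L(u)) \lor (\exists a\, L(a))
Finally move all quantifiers to the prefix:
  \forall g\, \forall h\, \exists b\, \forall u\, \exists a\, (N(g) \land L(h) \lor L(b) \lor L(u) \lor L(a))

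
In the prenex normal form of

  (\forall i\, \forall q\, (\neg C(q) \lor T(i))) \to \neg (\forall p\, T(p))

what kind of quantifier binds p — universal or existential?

existential

Eliminate → and ↔ using ¬ and ∨.
  \neg (\forall i\, \forall q\, (\neg C(q) \lor T(i))) \lor \neg (\forall p\, T(p))
Drive negations inward (¬∀x A ≡ ∃x ¬A, ¬∃x A ≡ ∀x ¬A, De Morgan for ∧/∨):
  (\exists i\, \exists q\, (C(q) \land \neg T(i))) \lor (\exists p\, \neg T(p))
All bound variables are already distinct, so no renaming is needed.
Pull the quantifiers to the front (each side's bound variable is not free in the other side):
  \exists i\, \exists q\, \exists p\, (C(q) \land \neg T(i) \lor \neg T(p))
The quantifier \forall p sits under an odd number of negations (counting the antecedent side of each →), so it flips to \exists p.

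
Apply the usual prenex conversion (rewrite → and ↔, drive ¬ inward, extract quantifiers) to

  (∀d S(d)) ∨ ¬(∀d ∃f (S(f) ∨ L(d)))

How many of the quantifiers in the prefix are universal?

Drive negations inward (¬∀x A ≡ ∃x ¬A, ¬∃x A ≡ ∀x ¬A, De Morgan for ∧/∨):
  (∀d S(d)) ∨ (∃d ∀f (¬S(f) ∧ ¬L(d)))
Give each quantifier a distinct variable: d↦z.
  (∀d S(d)) ∨ (∃z ∀f (¬S(f) ∧ ¬L(z)))
Pull the quantifiers to the front (each side's bound variable is not free in the other side):
  ∀d ∃z ∀f (S(d) ∨ ¬S(f) ∧ ¬L(z))
The prefix is ∀d ∃z ∀f: 2 universal, 1 existential.

2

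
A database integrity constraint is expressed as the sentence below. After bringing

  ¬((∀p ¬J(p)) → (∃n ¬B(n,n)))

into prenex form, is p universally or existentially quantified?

Rewrite implications/biconditionals: A → B as ¬A ∨ B.
  ¬(¬(∀p ¬J(p)) ∨ (∃n ¬B(n,n)))
Drive negations inward (¬∀x A ≡ ∃x ¬A, ¬∃x A ≡ ∀x ¬A, De Morgan for ∧/∨):
  (∀p ¬J(p)) ∧ (∀n B(n,n))
All bound variables are already distinct, so no renaming is needed.
Finally move all quantifiers to the prefix:
  ∀p ∀n (¬J(p) ∧ B(n,n))
The quantifier ∀p sits under an even number of negations (counting the antecedent side of each →), so it remains universal.

universal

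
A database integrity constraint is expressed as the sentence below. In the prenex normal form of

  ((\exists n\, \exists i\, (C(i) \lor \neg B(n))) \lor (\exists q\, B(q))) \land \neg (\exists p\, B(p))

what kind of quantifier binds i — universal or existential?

existential

Push ¬ through the quantifiers and connectives to reach negation normal form:
  ((\exists n\, \exists i\, (C(i) \lor \neg B(n))) \lor (\exists q\, B(q))) \land (\forall p\, \neg B(p))
Pull the quantifiers to the front (each side's bound variable is not free in the other side):
  \exists n\, \exists i\, \exists q\, \forall p\, ((C(i) \lor \neg B(n) \lor B(q)) \land \neg B(p))
The quantifier \exists i sits under an even number of negations, so it remains existential.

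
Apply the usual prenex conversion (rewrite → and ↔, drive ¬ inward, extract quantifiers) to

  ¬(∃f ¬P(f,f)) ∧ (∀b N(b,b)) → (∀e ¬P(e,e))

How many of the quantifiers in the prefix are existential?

2

First replace A → B with ¬A ∨ B.
  ¬(¬(∃f ¬P(f,f)) ∧ (∀b N(b,b))) ∨ (∀e ¬P(e,e))
Drive negations inward (¬∀x A ≡ ∃x ¬A, ¬∃x A ≡ ∀x ¬A, De Morgan for ∧/∨):
  (∃f ¬P(f,f)) ∨ (∃b ¬N(b,b)) ∨ (∀e ¬P(e,e))
All bound variables are already distinct, so no renaming is needed.
Extract every quantifier outward, since the variables are now distinct and don't occur free across branches:
  ∃f ∃b ∀e (¬P(f,f) ∨ ¬N(b,b) ∨ ¬P(e,e))
The prefix is ∃f ∃b ∀e: 1 universal, 2 existential.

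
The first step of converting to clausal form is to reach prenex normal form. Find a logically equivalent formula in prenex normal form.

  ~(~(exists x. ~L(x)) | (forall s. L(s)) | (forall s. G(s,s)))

Move each ¬ inward, flipping quantifiers it crosses:
  (exists x. ~L(x)) & (exists s. ~L(s)) & (exists s. ~G(s,s))
Standardize variables apart so no two quantifiers bind the same name: s↦w.
  (exists x. ~L(x)) & (exists s. ~L(s)) & (exists w. ~G(w,w))
Finally move all quantifiers to the prefix:
  exists x. exists s. exists w. (~L(x) & ~L(s) & ~G(w,w))

exists x. exists s. exists w. (~L(x) & ~L(s) & ~G(w,w))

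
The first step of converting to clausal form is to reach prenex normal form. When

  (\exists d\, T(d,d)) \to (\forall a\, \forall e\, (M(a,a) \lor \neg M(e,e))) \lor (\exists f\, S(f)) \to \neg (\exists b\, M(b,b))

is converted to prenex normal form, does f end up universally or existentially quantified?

universal

Rewrite implications/biconditionals: A → B as ¬A ∨ B.
  \neg (\exists d\, T(d,d)) \lor \neg ((\forall a\, \forall e\, (M(a,a) \lor \neg M(e,e))) \lor (\exists f\, S(f))) \lor \neg (\exists b\, M(b,b))
Move each ¬ inward, flipping quantifiers it crosses:
  (\forall d\, \neg T(d,d)) \lor (\exists a\, \exists e\, (\neg M(a,a) \land M(e,e))) \land (\forall f\, \neg S(f)) \lor (\forall b\, \neg M(b,b))
All bound variables are already distinct, so no renaming is needed.
Finally move all quantifiers to the prefix:
  \forall d\, \exists a\, \exists e\, \forall f\, \forall b\, (\neg T(d,d) \lor \neg M(a,a) \land M(e,e) \land \neg S(f) \lor \neg M(b,b))
The quantifier \exists f sits under an odd number of negations (counting the antecedent side of each →), so it flips to \forall f.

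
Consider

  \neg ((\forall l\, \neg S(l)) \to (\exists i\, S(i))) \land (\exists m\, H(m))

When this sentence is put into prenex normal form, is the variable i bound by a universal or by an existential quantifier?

Rewrite implications/biconditionals: A → B as ¬A ∨ B.
  \neg (\neg (\forall l\, \neg S(l)) \lor (\exists i\, S(i))) \land (\exists m\, H(m))
Push ¬ through the quantifiers and connectives to reach negation normal form:
  (\forall l\, \neg S(l)) \land (\forall i\, \neg S(i)) \land (\exists m\, H(m))
Extract every quantifier outward, since the variables are now distinct and don't occur free across branches:
  \forall l\, \forall i\, \exists m\, (\neg S(l) \land \neg S(i) \land H(m))
The quantifier \exists i sits under an odd number of negations (counting the antecedent side of each →), so it flips to \forall i.

universal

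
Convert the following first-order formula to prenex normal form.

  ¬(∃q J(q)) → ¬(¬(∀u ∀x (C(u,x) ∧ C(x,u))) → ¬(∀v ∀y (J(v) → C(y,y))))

Eliminate → and ↔ using ¬ and ∨.
  ¬¬(∃q J(q)) ∨ ¬(¬¬(∀u ∀x (C(u,x) ∧ C(x,u))) ∨ ¬(∀v ∀y (¬J(v) ∨ C(y,y))))
Move each ¬ inward, flipping quantifiers it crosses:
  (∃q J(q)) ∨ (∃u ∃x (¬C(u,x) ∨ ¬C(x,u))) ∧ (∀v ∀y (¬J(v) ∨ C(y,y)))
All bound variables are already distinct, so no renaming is needed.
Pull the quantifiers to the front (each side's bound variable is not free in the other side):
  ∃q ∃u ∃x ∀v ∀y (J(q) ∨ (¬C(u,x) ∨ ¬C(x,u)) ∧ (¬J(v) ∨ C(y,y)))

∃q ∃u ∃x ∀v ∀y (J(q) ∨ (¬C(u,x) ∨ ¬C(x,u)) ∧ (¬J(v) ∨ C(y,y)))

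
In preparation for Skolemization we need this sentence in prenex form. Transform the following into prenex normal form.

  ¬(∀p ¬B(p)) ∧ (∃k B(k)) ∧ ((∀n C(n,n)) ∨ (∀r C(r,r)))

∃p ∃k ∀n ∀r (B(p) ∧ B(k) ∧ (C(n,n) ∨ C(r,r)))

Drive negations inward (¬∀x A ≡ ∃x ¬A, ¬∃x A ≡ ∀x ¬A, De Morgan for ∧/∨):
  (∃p B(p)) ∧ (∃k B(k)) ∧ ((∀n C(n,n)) ∨ (∀r C(r,r)))
All bound variables are already distinct, so no renaming is needed.
Finally move all quantifiers to the prefix:
  ∃p ∃k ∀n ∀r (B(p) ∧ B(k) ∧ (C(n,n) ∨ C(r,r)))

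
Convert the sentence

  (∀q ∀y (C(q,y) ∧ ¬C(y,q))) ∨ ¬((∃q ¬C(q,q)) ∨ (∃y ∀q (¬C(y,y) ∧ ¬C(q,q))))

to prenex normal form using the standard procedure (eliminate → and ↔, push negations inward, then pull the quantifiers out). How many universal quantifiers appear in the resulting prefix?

Push ¬ through the quantifiers and connectives to reach negation normal form:
  (∀q ∀y (C(q,y) ∧ ¬C(y,q))) ∨ (∀q C(q,q)) ∧ (∀y ∃q (C(y,y) ∨ C(q,q)))
Give each quantifier a distinct variable: q↦z, y↦s, q↦y1.
  (∀q ∀y (C(q,y) ∧ ¬C(y,q))) ∨ (∀z C(z,z)) ∧ (∀s ∃y1 (C(s,s) ∨ C(y1,y1)))
Pull the quantifiers to the front (each side's bound variable is not free in the other side):
  ∀q ∀y ∀z ∀s ∃y1 (C(q,y) ∧ ¬C(y,q) ∨ C(z,z) ∧ (C(s,s) ∨ C(y1,y1)))
The prefix is ∀q ∀y ∀z ∀s ∃y1: 4 universal, 1 existential.

4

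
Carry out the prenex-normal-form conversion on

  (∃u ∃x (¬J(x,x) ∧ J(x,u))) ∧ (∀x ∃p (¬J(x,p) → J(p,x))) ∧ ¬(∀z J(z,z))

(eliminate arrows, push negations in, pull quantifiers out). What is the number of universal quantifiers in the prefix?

Rewrite implications/biconditionals: A → B as ¬A ∨ B.
  (∃u ∃x (¬J(x,x) ∧ J(x,u))) ∧ (∀x ∃p (¬¬J(x,p) ∨ J(p,x))) ∧ ¬(∀z J(z,z))
Move each ¬ inward, flipping quantifiers it crosses:
  (∃u ∃x (¬J(x,x) ∧ J(x,u))) ∧ (∀x ∃p (J(x,p) ∨ J(p,x))) ∧ (∃z ¬J(z,z))
Rename bound variables to avoid capture: x↦w1.
  (∃u ∃x (¬J(x,x) ∧ J(x,u))) ∧ (∀w1 ∃p (J(w1,p) ∨ J(p,w1))) ∧ (∃z ¬J(z,z))
Extract every quantifier outward, since the variables are now distinct and don't occur free across branches:
  ∃u ∃x ∀w1 ∃p ∃z (¬J(x,x) ∧ J(x,u) ∧ (J(w1,p) ∨ J(p,w1)) ∧ ¬J(z,z))
The prefix is ∃u ∃x ∀w1 ∃p ∃z: 1 universal, 4 existential.

1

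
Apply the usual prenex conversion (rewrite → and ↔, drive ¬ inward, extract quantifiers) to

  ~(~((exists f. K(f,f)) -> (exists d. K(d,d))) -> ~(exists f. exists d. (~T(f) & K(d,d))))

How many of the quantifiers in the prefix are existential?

3

First replace A → B with ¬A ∨ B.
  ~(~~(~(exists f. K(f,f)) | (exists d. K(d,d))) | ~(exists f. exists d. (~T(f) & K(d,d))))
Push ¬ through the quantifiers and connectives to reach negation normal form:
  (exists f. K(f,f)) & (forall d. ~K(d,d)) & (exists f. exists d. (~T(f) & K(d,d)))
Give each quantifier a distinct variable: f↦u1, d↦z.
  (exists f. K(f,f)) & (forall d. ~K(d,d)) & (exists u1. exists z. (~T(u1) & K(z,z)))
Finally move all quantifiers to the prefix:
  exists f. forall d. exists u1. exists z. (K(f,f) & ~K(d,d) & ~T(u1) & K(z,z))
The prefix is exists f forall d exists u1 exists z: 1 universal, 3 existential.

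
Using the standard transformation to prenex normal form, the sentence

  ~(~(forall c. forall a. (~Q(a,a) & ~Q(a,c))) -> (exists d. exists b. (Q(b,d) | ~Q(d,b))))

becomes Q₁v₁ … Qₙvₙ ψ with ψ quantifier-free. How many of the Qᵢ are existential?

Eliminate → and ↔ using ¬ and ∨.
  ~(~~(forall c. forall a. (~Q(a,a) & ~Q(a,c))) | (exists d. exists b. (Q(b,d) | ~Q(d,b))))
Push ¬ through the quantifiers and connectives to reach negation normal form:
  (exists c. exists a. (Q(a,a) | Q(a,c))) & (forall d. forall b. (~Q(b,d) & Q(d,b)))
All bound variables are already distinct, so no renaming is needed.
Pull the quantifiers to the front (each side's bound variable is not free in the other side):
  exists c. exists a. forall d. forall b. ((Q(a,a) | Q(a,c)) & ~Q(b,d) & Q(d,b))
The prefix is exists c exists a forall d forall b: 2 universal, 2 existential.

2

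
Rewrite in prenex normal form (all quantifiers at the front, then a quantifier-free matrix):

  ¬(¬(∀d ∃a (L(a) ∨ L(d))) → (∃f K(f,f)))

Eliminate → and ↔ using ¬ and ∨.
  ¬(¬¬(∀d ∃a (L(a) ∨ L(d))) ∨ (∃f K(f,f)))
Push ¬ through the quantifiers and connectives to reach negation normal form:
  (∃d ∀a (¬L(a) ∧ ¬L(d))) ∧ (∀f ¬K(f,f))
Pull the quantifiers to the front (each side's bound variable is not free in the other side):
  ∃d ∀a ∀f (¬L(a) ∧ ¬L(d) ∧ ¬K(f,f))

∃d ∀a ∀f (¬L(a) ∧ ¬L(d) ∧ ¬K(f,f))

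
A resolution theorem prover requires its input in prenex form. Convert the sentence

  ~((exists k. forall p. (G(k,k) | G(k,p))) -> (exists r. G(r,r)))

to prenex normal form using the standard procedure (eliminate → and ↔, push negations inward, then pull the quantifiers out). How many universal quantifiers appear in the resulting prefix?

2

First replace A → B with ¬A ∨ B.
  ~(~(exists k. forall p. (G(k,k) | G(k,p))) | (exists r. G(r,r)))
Drive negations inward (¬∀x A ≡ ∃x ¬A, ¬∃x A ≡ ∀x ¬A, De Morgan for ∧/∨):
  (exists k. forall p. (G(k,k) | G(k,p))) & (forall r. ~G(r,r))
All bound variables are already distinct, so no renaming is needed.
Pull the quantifiers to the front (each side's bound variable is not free in the other side):
  exists k. forall p. forall r. ((G(k,k) | G(k,p)) & ~G(r,r))
The prefix is exists k forall p forall r: 2 universal, 1 existential.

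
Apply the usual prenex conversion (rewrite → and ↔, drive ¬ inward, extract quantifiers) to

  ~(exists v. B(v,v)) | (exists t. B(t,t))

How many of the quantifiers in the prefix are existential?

1

Drive negations inward (¬∀x A ≡ ∃x ¬A, ¬∃x A ≡ ∀x ¬A, De Morgan for ∧/∨):
  (forall v. ~B(v,v)) | (exists t. B(t,t))
All bound variables are already distinct, so no renaming is needed.
Finally move all quantifiers to the prefix:
  forall v. exists t. (~B(v,v) | B(t,t))
The prefix is forall v exists t: 1 universal, 1 existential.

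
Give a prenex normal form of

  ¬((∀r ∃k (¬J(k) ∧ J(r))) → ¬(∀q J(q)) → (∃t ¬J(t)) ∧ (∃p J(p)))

Rewrite implications/biconditionals: A → B as ¬A ∨ B.
  ¬(¬(∀r ∃k (¬J(k) ∧ J(r))) ∨ ¬¬(∀q J(q)) ∨ (∃t ¬J(t)) ∧ (∃p J(p)))
Drive negations inward (¬∀x A ≡ ∃x ¬A, ¬∃x A ≡ ∀x ¬A, De Morgan for ∧/∨):
  (∀r ∃k (¬J(k) ∧ J(r))) ∧ (∃q ¬J(q)) ∧ ((∀t J(t)) ∨ (∀p ¬J(p)))
Pull the quantifiers to the front (each side's bound variable is not free in the other side):
  ∀r ∃k ∃q ∀t ∀p (¬J(k) ∧ J(r) ∧ ¬J(q) ∧ (J(t) ∨ ¬J(p)))

∀r ∃k ∃q ∀t ∀p (¬J(k) ∧ J(r) ∧ ¬J(q) ∧ (J(t) ∨ ¬J(p)))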